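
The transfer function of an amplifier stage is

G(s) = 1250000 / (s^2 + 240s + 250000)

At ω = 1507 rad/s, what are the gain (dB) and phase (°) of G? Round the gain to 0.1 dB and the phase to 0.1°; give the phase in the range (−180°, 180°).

At s = jω = j1507:
quadratic: (j1507)² + 240·j1507 + 250000 = -2021049 + j361680 → |·| ≈ 2.0532e+06, ∠ ≈ 169.85°
|G| = 1250000 / 2.0532e+06 ≈ 0.60881
Gain = 20 log₁₀(0.60881) ≈ -4.31 dB
∠G = 0.00° − 169.85° = -169.85°

-4.3 dB, -169.9°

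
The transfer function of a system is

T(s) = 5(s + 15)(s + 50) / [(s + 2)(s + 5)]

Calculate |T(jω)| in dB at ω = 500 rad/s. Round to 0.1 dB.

14.0 dB

At s = jω = j500:
zero (s+15): 15 + j500 → |·| = √(15²+500²) = √250225 ≈ 500.22, ∠ = arctan(500/15) ≈ 88.28°
zero (s+50): 50 + j500 → |·| = √(50²+500²) = √252500 ≈ 502.49, ∠ = arctan(500/50) ≈ 84.29°
pole (s+2): 2 + j500 → |·| = √(2²+500²) = √250004 ≈ 500, ∠ = arctan(500/2) ≈ 89.77°
pole (s+5): 5 + j500 → |·| = √(5²+500²) = √250025 ≈ 500.02, ∠ = arctan(500/5) ≈ 89.43°
|T| = 5 · 2.5136e+05 / 2.5001e+05 ≈ 5.027
Gain = 20 log₁₀(5.027) ≈ 14.03 dB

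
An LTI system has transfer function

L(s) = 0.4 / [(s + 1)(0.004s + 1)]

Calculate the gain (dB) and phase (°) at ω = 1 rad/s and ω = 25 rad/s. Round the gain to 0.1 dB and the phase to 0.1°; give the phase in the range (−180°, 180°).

ω = 1: -11.0 dB, -45.2°; ω = 25: -36.0 dB, -93.4°

At ω = 1 rad/s:
pole (1 + j1·1) = 1 + j1 → |·| ≈ 1.4142, ∠ ≈ 45.00°
pole (1 + j1·0.004) = 1 + j0.004 → |·| ≈ 1, ∠ ≈ 0.23°
|L| = 0.4 · 1 / (1.4142 · 1) ≈ 0.28285
Gain = 20 log₁₀(0.28285) ≈ -10.97 dB
∠L = (0°) − (45.00° + 0.23°) = -45.23°

At ω = 25 rad/s:
pole (1 + j25·1) = 1 + j25 → |·| ≈ 25.02, ∠ ≈ 87.71°
pole (1 + j25·0.004) = 1 + j0.1 → |·| ≈ 1.005, ∠ ≈ 5.71°
|L| = 0.4 · 1 / (25.02 · 1.005) ≈ 0.015908
Gain = 20 log₁₀(0.015908) ≈ -35.97 dB
∠L = (0°) − (87.71° + 5.71°) = -93.42°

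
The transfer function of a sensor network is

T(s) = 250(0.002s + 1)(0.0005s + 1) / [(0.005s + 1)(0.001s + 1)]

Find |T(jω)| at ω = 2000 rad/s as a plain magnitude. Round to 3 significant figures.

64.9

At ω = 2000 rad/s:
zero (1 + j2000·0.002) = 1 + j4 → |·| ≈ 4.1231, ∠ ≈ 75.96°
zero (1 + j2000·0.0005) = 1 + j1 → |·| ≈ 1.4142, ∠ ≈ 45.00°
pole (1 + j2000·0.005) = 1 + j10 → |·| ≈ 10.05, ∠ ≈ 84.29°
pole (1 + j2000·0.001) = 1 + j2 → |·| ≈ 2.2361, ∠ ≈ 63.43°
|T| = 250 · 4.1231 · 1.4142 / (10.05 · 2.2361) ≈ 64.866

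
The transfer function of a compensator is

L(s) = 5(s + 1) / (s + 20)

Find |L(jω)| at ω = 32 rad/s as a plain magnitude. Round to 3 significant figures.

At s = jω = j32:
zero (s+1): 1 + j32 → |·| = √(1²+32²) = √1025 ≈ 32.016, ∠ = arctan(32/1) ≈ 88.21°
pole (s+20): 20 + j32 → |·| = √(20²+32²) = √1424 ≈ 37.736, ∠ = arctan(32/20) ≈ 57.99°
|L| = 5 · 32.016 / 37.736 ≈ 4.2421

4.24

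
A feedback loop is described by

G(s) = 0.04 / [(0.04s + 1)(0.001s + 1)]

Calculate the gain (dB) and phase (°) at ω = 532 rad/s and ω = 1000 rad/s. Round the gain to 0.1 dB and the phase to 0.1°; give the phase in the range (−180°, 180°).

ω = 532: -55.6 dB, -115.3°; ω = 1000: -63.0 dB, -133.6°

At ω = 532 rad/s:
pole (1 + j532·0.04) = 1 + j21.28 → |·| ≈ 21.303, ∠ ≈ 87.31°
pole (1 + j532·0.001) = 1 + j0.532 → |·| ≈ 1.1327, ∠ ≈ 28.01°
|G| = 0.04 · 1 / (21.303 · 1.1327) ≈ 0.0016577
Gain = 20 log₁₀(0.0016577) ≈ -55.61 dB
∠G = (0°) − (87.31° + 28.01°) = -115.32°

At ω = 1000 rad/s:
pole (1 + j1000·0.04) = 1 + j40 → |·| ≈ 40.012, ∠ ≈ 88.57°
pole (1 + j1000·0.001) = 1 + j1 → |·| ≈ 1.4142, ∠ ≈ 45.00°
|G| = 0.04 · 1 / (40.012 · 1.4142) ≈ 0.0007069
Gain = 20 log₁₀(0.0007069) ≈ -63.01 dB
∠G = (0°) − (88.57° + 45.00°) = -133.57°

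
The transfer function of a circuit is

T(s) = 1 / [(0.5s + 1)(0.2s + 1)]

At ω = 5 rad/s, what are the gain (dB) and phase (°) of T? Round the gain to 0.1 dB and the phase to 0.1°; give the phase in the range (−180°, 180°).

-11.6 dB, -113.2°

At ω = 5 rad/s:
pole (1 + j5·0.5) = 1 + j2.5 → |·| ≈ 2.6926, ∠ ≈ 68.20°
pole (1 + j5·0.2) = 1 + j1 → |·| ≈ 1.4142, ∠ ≈ 45.00°
|T| = 1 · 1 / (2.6926 · 1.4142) ≈ 0.26261
Gain = 20 log₁₀(0.26261) ≈ -11.61 dB
∠T = (0°) − (68.20° + 45.00°) = -113.20°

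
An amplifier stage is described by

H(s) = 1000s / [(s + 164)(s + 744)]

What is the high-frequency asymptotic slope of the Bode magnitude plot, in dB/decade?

-20 dB/decade

Each pole contributes −20 dB/decade at high frequency; each zero contributes +20 dB/decade.
Net: 1 zero(s) − 2 pole(s) → -20 dB/decade.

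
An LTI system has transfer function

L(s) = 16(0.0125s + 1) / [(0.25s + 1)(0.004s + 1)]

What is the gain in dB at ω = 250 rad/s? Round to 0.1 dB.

At ω = 250 rad/s:
zero (1 + j250·0.0125) = 1 + j3.125 → |·| ≈ 3.2811, ∠ ≈ 72.26°
pole (1 + j250·0.25) = 1 + j62.5 → |·| ≈ 62.508, ∠ ≈ 89.08°
pole (1 + j250·0.004) = 1 + j1 → |·| ≈ 1.4142, ∠ ≈ 45.00°
|L| = 16 · 3.2811 / (62.508 · 1.4142) ≈ 0.59387
Gain = 20 log₁₀(0.59387) ≈ -4.53 dB

-4.5 dB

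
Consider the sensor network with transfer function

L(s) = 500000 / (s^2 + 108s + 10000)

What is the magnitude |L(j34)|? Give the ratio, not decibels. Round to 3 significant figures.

52.2

At s = jω = j34:
quadratic: (j34)² + 108·j34 + 10000 = 8844 + j3672 → |·| ≈ 9576, ∠ ≈ 22.55°
|L| = 500000 / 9576 ≈ 52.214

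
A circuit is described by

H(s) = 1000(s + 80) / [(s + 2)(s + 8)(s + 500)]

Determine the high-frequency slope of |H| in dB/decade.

-40 dB/decade

Each pole contributes −20 dB/decade at high frequency; each zero contributes +20 dB/decade.
Net: 1 zero(s) − 3 pole(s) → -40 dB/decade.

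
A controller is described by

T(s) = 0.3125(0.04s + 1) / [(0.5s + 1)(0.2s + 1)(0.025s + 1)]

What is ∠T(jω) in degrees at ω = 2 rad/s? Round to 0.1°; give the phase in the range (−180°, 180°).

-65.1°

At ω = 2 rad/s:
zero (1 + j2·0.04) = 1 + j0.08 → |·| ≈ 1.0032, ∠ ≈ 4.57°
pole (1 + j2·0.5) = 1 + j1 → |·| ≈ 1.4142, ∠ ≈ 45.00°
pole (1 + j2·0.2) = 1 + j0.4 → |·| ≈ 1.077, ∠ ≈ 21.80°
pole (1 + j2·0.025) = 1 + j0.05 → |·| ≈ 1.0012, ∠ ≈ 2.86°
∠T = (4.57°) − (45.00° + 21.80° + 2.86°) = -65.09°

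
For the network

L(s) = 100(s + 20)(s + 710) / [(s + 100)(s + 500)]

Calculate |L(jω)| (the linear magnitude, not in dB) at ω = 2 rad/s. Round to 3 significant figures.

At s = jω = j2:
zero (s+20): 20 + j2 → |·| = √(20²+2²) = √404 ≈ 20.1, ∠ = arctan(2/20) ≈ 5.71°
zero (s+710): 710 + j2 → |·| = √(710²+2²) = √504104 ≈ 710, ∠ = arctan(2/710) ≈ 0.16°
pole (s+100): 100 + j2 → |·| = √(100²+2²) = √10004 ≈ 100.02, ∠ = arctan(2/100) ≈ 1.15°
pole (s+500): 500 + j2 → |·| = √(500²+2²) = √250004 ≈ 500, ∠ = arctan(2/500) ≈ 0.23°
|L| = 100 · 14271 / 50010 ≈ 28.536

28.5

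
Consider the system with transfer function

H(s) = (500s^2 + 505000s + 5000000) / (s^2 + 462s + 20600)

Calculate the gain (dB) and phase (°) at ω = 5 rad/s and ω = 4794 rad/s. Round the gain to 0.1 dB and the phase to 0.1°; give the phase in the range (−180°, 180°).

Substitute s = j5:
Numerator: 500(j5)^2 + 505000(j5) + 5000000 = 4987500 + j2525000
Denominator: (j5)^2 + 462(j5) + 20600 = 20575 + j2310
|N| = √(4987500² + 2525000²) ≈ 5.5902e+06, ∠N ≈ 26.85°
|D| = √(20575² + 2310²) ≈ 20704, ∠D ≈ 6.41°
|H| = 5.5902e+06 / 20704 ≈ 270.01
Gain = 20 log₁₀(270.01) ≈ 48.63 dB
∠H = 26.85° − 6.41° = 20.44°

Substitute s = j4794:
Numerator: 500(j4794)^2 + 505000(j4794) + 5000000 = -11486218000 + j2420970000
Denominator: (j4794)^2 + 462(j4794) + 20600 = -22961836 + j2214828
|N| = √(11486218000² + 2420970000²) ≈ 1.1739e+10, ∠N ≈ 168.10°
|D| = √(22961836² + 2214828²) ≈ 2.3068e+07, ∠D ≈ 174.49°
|H| = 1.1739e+10 / 2.3068e+07 ≈ 508.89
Gain = 20 log₁₀(508.89) ≈ 54.13 dB
∠H = 168.10° − 174.49° = -6.39°

ω = 5: 48.6 dB, 20.4°; ω = 4794: 54.1 dB, -6.4°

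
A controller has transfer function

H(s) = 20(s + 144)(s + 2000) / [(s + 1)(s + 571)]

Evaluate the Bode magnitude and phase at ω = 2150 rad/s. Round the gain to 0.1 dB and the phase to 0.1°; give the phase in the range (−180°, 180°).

28.5 dB, -31.9°

At s = jω = j2150:
zero (s+144): 144 + j2150 → |·| = √(144²+2150²) = √4643236 ≈ 2154.8, ∠ = arctan(2150/144) ≈ 86.17°
zero (s+2000): 2000 + j2150 → |·| = √(2000²+2150²) = √8622500 ≈ 2936.4, ∠ = arctan(2150/2000) ≈ 47.07°
pole (s+1): 1 + j2150 → |·| = √(1²+2150²) = √4622501 ≈ 2150, ∠ = arctan(2150/1) ≈ 89.97°
pole (s+571): 571 + j2150 → |·| = √(571²+2150²) = √4948541 ≈ 2224.5, ∠ = arctan(2150/571) ≈ 75.13°
|H| = 20 · 6.3274e+06 / 4.7827e+06 ≈ 26.46
Gain = 20 log₁₀(26.46) ≈ 28.45 dB
∠H = 133.24° − 165.10° = -31.86°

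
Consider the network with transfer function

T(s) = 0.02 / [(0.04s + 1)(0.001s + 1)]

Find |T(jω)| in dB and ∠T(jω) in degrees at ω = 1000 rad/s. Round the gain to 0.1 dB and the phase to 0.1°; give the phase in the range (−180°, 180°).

-69.0 dB, -133.6°

At ω = 1000 rad/s:
pole (1 + j1000·0.04) = 1 + j40 → |·| ≈ 40.012, ∠ ≈ 88.57°
pole (1 + j1000·0.001) = 1 + j1 → |·| ≈ 1.4142, ∠ ≈ 45.00°
|T| = 0.02 · 1 / (40.012 · 1.4142) ≈ 0.00035345
Gain = 20 log₁₀(0.00035345) ≈ -69.03 dB
∠T = (0°) − (88.57° + 45.00°) = -133.57°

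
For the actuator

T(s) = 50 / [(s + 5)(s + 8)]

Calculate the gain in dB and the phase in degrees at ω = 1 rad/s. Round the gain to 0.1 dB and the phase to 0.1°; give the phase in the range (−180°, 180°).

1.7 dB, -18.4°

At s = jω = j1:
pole (s+5): 5 + j1 → |·| = √(5²+1²) = √26 ≈ 5.099, ∠ = arctan(1/5) ≈ 11.31°
pole (s+8): 8 + j1 → |·| = √(8²+1²) = √65 ≈ 8.0623, ∠ = arctan(1/8) ≈ 7.13°
|T| = 50 / 41.11 ≈ 1.2162
Gain = 20 log₁₀(1.2162) ≈ 1.70 dB
∠T = 0.00° − 18.44° = -18.44°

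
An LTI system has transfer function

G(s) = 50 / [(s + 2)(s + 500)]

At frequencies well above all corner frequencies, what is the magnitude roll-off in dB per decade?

-40 dB/decade

Each pole contributes −20 dB/decade at high frequency; each zero contributes +20 dB/decade.
Net: 0 zero(s) − 2 pole(s) → -40 dB/decade.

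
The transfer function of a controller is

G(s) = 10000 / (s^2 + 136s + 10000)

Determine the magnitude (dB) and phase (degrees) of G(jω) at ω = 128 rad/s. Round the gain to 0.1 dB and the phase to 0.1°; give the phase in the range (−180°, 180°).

At s = jω = j128:
quadratic: (j128)² + 136·j128 + 10000 = -6384 + j17408 → |·| ≈ 18542, ∠ ≈ 110.14°
|G| = 10000 / 18542 ≈ 0.53932
Gain = 20 log₁₀(0.53932) ≈ -5.36 dB
∠G = 0.00° − 110.14° = -110.14°

-5.4 dB, -110.1°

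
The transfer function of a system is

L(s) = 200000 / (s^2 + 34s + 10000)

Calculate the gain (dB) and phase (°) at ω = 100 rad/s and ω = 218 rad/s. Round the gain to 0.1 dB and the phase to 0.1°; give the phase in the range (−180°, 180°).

ω = 100: 35.4 dB, -90.0°; ω = 218: 14.4 dB, -168.8°

At s = jω = j100:
quadratic: (j100)² + 34·j100 + 10000 = 0 + j3400 → |·| ≈ 3400, ∠ ≈ 90.00°
|L| = 200000 / 3400 ≈ 58.824
Gain = 20 log₁₀(58.824) ≈ 35.39 dB
∠L = 0.00° − 90.00° = -90.00°

At s = jω = j218:
quadratic: (j218)² + 34·j218 + 10000 = -37524 + j7412 → |·| ≈ 38249, ∠ ≈ 168.83°
|L| = 200000 / 38249 ≈ 5.2289
Gain = 20 log₁₀(5.2289) ≈ 14.37 dB
∠L = 0.00° − 168.83° = -168.83°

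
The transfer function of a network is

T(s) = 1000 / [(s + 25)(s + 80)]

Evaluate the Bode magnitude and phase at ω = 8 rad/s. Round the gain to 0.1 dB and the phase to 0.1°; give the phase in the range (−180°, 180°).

At s = jω = j8:
pole (s+25): 25 + j8 → |·| = √(25²+8²) = √689 ≈ 26.249, ∠ = arctan(8/25) ≈ 17.74°
pole (s+80): 80 + j8 → |·| = √(80²+8²) = √6464 ≈ 80.399, ∠ = arctan(8/80) ≈ 5.71°
|T| = 1000 / 2110.4 ≈ 0.47384
Gain = 20 log₁₀(0.47384) ≈ -6.49 dB
∠T = 0.00° − 23.45° = -23.45°

-6.5 dB, -23.5°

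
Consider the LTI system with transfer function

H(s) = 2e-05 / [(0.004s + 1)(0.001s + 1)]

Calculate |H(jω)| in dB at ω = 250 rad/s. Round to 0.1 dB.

-97.3 dB

At ω = 250 rad/s:
pole (1 + j250·0.004) = 1 + j1 → |·| ≈ 1.4142, ∠ ≈ 45.00°
pole (1 + j250·0.001) = 1 + j0.25 → |·| ≈ 1.0308, ∠ ≈ 14.04°
|H| = 2e-05 · 1 / (1.4142 · 1.0308) ≈ 1.372e-05
Gain = 20 log₁₀(1.372e-05) ≈ -97.25 dB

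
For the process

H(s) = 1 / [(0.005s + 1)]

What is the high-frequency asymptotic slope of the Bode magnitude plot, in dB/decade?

Each pole contributes −20 dB/decade at high frequency; each zero contributes +20 dB/decade.
Net: 0 zero(s) − 1 pole(s) → -20 dB/decade.

-20 dB/decade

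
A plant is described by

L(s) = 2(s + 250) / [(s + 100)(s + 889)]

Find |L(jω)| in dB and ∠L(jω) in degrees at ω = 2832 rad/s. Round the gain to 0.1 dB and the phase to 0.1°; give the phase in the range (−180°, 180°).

At s = jω = j2832:
zero (s+250): 250 + j2832 → |·| = √(250²+2832²) = √8082724 ≈ 2843, ∠ = arctan(2832/250) ≈ 84.96°
pole (s+100): 100 + j2832 → |·| = √(100²+2832²) = √8030224 ≈ 2833.8, ∠ = arctan(2832/100) ≈ 87.98°
pole (s+889): 889 + j2832 → |·| = √(889²+2832²) = √8810545 ≈ 2968.3, ∠ = arctan(2832/889) ≈ 72.57°
|L| = 2 · 2843 / 8.4116e+06 ≈ 0.00067597
Gain = 20 log₁₀(0.00067597) ≈ -63.40 dB
∠L = 84.96° − 160.55° = -75.59°

-63.4 dB, -75.6°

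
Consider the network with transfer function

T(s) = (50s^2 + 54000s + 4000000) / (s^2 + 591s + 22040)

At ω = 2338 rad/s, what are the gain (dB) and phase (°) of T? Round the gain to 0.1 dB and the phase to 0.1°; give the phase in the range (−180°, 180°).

34.5 dB, -10.9°

Substitute s = j2338:
Numerator: 50(j2338)^2 + 54000(j2338) + 4000000 = -269312200 + j126252000
Denominator: (j2338)^2 + 591(j2338) + 22040 = -5444204 + j1381758
|N| = √(269312200² + 126252000²) ≈ 2.9744e+08, ∠N ≈ 154.88°
|D| = √(5444204² + 1381758²) ≈ 5.6168e+06, ∠D ≈ 165.76°
|T| = 2.9744e+08 / 5.6168e+06 ≈ 52.955
Gain = 20 log₁₀(52.955) ≈ 34.48 dB
∠T = 154.88° − 165.76° = -10.88°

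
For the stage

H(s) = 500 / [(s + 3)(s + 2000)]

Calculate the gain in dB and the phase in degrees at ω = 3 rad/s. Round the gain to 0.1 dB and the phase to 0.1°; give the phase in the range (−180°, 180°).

-24.6 dB, -45.1°

At s = jω = j3:
pole (s+3): 3 + j3 → |·| = √(3²+3²) = √18 ≈ 4.2426, ∠ = arctan(3/3) ≈ 45.00°
pole (s+2000): 2000 + j3 → |·| = √(2000²+3²) = √4000009 ≈ 2000, ∠ = arctan(3/2000) ≈ 0.09°
|H| = 500 / 8485.2 ≈ 0.058926
Gain = 20 log₁₀(0.058926) ≈ -24.59 dB
∠H = 0.00° − 45.09° = -45.09°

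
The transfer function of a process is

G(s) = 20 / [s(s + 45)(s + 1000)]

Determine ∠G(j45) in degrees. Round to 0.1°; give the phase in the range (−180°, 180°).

At s = jω = j45:
pole (s+45): 45 + j45 → |·| = √(45²+45²) = √4050 ≈ 63.64, ∠ = arctan(45/45) ≈ 45.00°
pole (s+1000): 1000 + j45 → |·| = √(1000²+45²) = √1002025 ≈ 1001, ∠ = arctan(45/1000) ≈ 2.58°
pole at origin: |s| = 45, ∠ = 90.00° (in denominator)
∠G = 0.00° − 137.58° = -137.58°

-137.6°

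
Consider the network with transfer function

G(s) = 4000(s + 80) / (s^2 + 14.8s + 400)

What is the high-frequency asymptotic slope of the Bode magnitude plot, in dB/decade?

-20 dB/decade

Each pole contributes −20 dB/decade at high frequency; each zero contributes +20 dB/decade.
Net: 1 zero(s) − 2 pole(s) → -20 dB/decade.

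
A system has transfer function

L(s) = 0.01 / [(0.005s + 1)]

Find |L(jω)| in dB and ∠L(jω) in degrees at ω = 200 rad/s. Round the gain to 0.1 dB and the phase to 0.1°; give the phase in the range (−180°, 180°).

-43.0 dB, -45.0°

At ω = 200 rad/s:
pole (1 + j200·0.005) = 1 + j1 → |·| ≈ 1.4142, ∠ ≈ 45.00°
|L| = 0.01 · 1 / (1.4142) ≈ 0.0070711
Gain = 20 log₁₀(0.0070711) ≈ -43.01 dB
∠L = (0°) − (45.00°) = -45.00°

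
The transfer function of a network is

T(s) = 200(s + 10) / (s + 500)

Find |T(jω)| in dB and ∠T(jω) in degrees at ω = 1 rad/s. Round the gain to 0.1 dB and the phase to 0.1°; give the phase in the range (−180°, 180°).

12.1 dB, 5.6°

At s = jω = j1:
zero (s+10): 10 + j1 → |·| = √(10²+1²) = √101 ≈ 10.05, ∠ = arctan(1/10) ≈ 5.71°
pole (s+500): 500 + j1 → |·| = √(500²+1²) = √250001 ≈ 500, ∠ = arctan(1/500) ≈ 0.11°
|T| = 200 · 10.05 / 500 ≈ 4.02
Gain = 20 log₁₀(4.02) ≈ 12.08 dB
∠T = 5.71° − 0.11° = 5.60°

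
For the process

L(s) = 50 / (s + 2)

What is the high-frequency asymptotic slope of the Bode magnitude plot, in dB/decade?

-20 dB/decade

Each pole contributes −20 dB/decade at high frequency; each zero contributes +20 dB/decade.
Net: 0 zero(s) − 1 pole(s) → -20 dB/decade.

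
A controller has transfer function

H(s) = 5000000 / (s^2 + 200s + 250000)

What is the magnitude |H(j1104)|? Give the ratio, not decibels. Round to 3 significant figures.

5.03

At s = jω = j1104:
quadratic: (j1104)² + 200·j1104 + 250000 = -968816 + j220800 → |·| ≈ 9.9366e+05, ∠ ≈ 167.16°
|H| = 5000000 / 9.9366e+05 ≈ 5.0319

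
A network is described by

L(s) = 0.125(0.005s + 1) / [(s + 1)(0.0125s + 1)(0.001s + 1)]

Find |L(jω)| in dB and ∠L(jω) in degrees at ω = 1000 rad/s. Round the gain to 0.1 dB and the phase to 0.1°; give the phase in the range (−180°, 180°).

-88.9 dB, -141.7°

At ω = 1000 rad/s:
zero (1 + j1000·0.005) = 1 + j5 → |·| ≈ 5.099, ∠ ≈ 78.69°
pole (1 + j1000·1) = 1 + j1000 → |·| ≈ 1000, ∠ ≈ 89.94°
pole (1 + j1000·0.0125) = 1 + j12.5 → |·| ≈ 12.54, ∠ ≈ 85.43°
pole (1 + j1000·0.001) = 1 + j1 → |·| ≈ 1.4142, ∠ ≈ 45.00°
|L| = 0.125 · 5.099 / (1000 · 12.54 · 1.4142) ≈ 3.5941e-05
Gain = 20 log₁₀(3.5941e-05) ≈ -88.89 dB
∠L = (78.69°) − (89.94° + 85.43° + 45.00°) = -141.68°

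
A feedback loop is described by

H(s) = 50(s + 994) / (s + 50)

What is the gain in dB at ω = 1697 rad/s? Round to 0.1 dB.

35.3 dB

At s = jω = j1697:
zero (s+994): 994 + j1697 → |·| = √(994²+1697²) = √3867845 ≈ 1966.7, ∠ = arctan(1697/994) ≈ 59.64°
pole (s+50): 50 + j1697 → |·| = √(50²+1697²) = √2882309 ≈ 1697.7, ∠ = arctan(1697/50) ≈ 88.31°
|H| = 50 · 1966.7 / 1697.7 ≈ 57.922
Gain = 20 log₁₀(57.922) ≈ 35.26 dB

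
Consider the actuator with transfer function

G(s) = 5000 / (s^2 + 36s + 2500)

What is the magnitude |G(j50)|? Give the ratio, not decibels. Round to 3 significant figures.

At s = jω = j50:
quadratic: (j50)² + 36·j50 + 2500 = 0 + j1800 → |·| ≈ 1800, ∠ ≈ 90.00°
|G| = 5000 / 1800 ≈ 2.7778

2.78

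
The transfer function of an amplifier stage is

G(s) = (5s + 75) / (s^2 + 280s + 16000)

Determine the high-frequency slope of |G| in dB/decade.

Each pole contributes −20 dB/decade at high frequency; each zero contributes +20 dB/decade.
Net: 1 zero(s) − 2 pole(s) → -20 dB/decade.

-20 dB/decade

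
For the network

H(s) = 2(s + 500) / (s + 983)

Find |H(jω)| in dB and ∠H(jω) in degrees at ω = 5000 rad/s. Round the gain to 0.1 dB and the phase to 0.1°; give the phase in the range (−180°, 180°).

5.9 dB, 5.4°

At s = jω = j5000:
zero (s+500): 500 + j5000 → |·| = √(500²+5000²) = √25250000 ≈ 5024.9, ∠ = arctan(5000/500) ≈ 84.29°
pole (s+983): 983 + j5000 → |·| = √(983²+5000²) = √25966289 ≈ 5095.7, ∠ = arctan(5000/983) ≈ 78.88°
|H| = 2 · 5024.9 / 5095.7 ≈ 1.9722
Gain = 20 log₁₀(1.9722) ≈ 5.90 dB
∠H = 84.29° − 78.88° = 5.41°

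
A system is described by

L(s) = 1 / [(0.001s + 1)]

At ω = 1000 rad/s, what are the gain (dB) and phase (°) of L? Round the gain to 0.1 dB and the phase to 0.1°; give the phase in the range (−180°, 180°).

At ω = 1000 rad/s:
pole (1 + j1000·0.001) = 1 + j1 → |·| ≈ 1.4142, ∠ ≈ 45.00°
|L| = 1 · 1 / (1.4142) ≈ 0.70711
Gain = 20 log₁₀(0.70711) ≈ -3.01 dB
∠L = (0°) − (45.00°) = -45.00°

-3.0 dB, -45.0°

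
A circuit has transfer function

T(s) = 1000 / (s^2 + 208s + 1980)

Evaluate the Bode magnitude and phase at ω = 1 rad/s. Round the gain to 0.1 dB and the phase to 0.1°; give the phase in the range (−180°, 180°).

Substitute s = j1:
Numerator: 1000 = 1000 + j0
Denominator: (j1)^2 + 208(j1) + 1980 = 1979 + j208
|N| = √(1000² + 0²) ≈ 1000, ∠N ≈ 0.00°
|D| = √(1979² + 208²) ≈ 1989.9, ∠D ≈ 6.00°
|T| = 1000 / 1989.9 ≈ 0.50254
Gain = 20 log₁₀(0.50254) ≈ -5.98 dB
∠T = 0.00° − 6.00° = -6.00°

-6.0 dB, -6.0°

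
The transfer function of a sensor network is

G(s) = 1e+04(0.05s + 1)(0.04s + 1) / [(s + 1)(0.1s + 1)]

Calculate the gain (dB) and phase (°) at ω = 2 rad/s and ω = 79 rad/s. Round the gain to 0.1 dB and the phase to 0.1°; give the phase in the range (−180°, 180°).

At ω = 2 rad/s:
zero (1 + j2·0.05) = 1 + j0.1 → |·| ≈ 1.005, ∠ ≈ 5.71°
zero (1 + j2·0.04) = 1 + j0.08 → |·| ≈ 1.0032, ∠ ≈ 4.57°
pole (1 + j2·1) = 1 + j2 → |·| ≈ 2.2361, ∠ ≈ 63.43°
pole (1 + j2·0.1) = 1 + j0.2 → |·| ≈ 1.0198, ∠ ≈ 11.31°
|G| = 1e+04 · 1.005 · 1.0032 / (2.2361 · 1.0198) ≈ 4421.3
Gain = 20 log₁₀(4421.3) ≈ 72.91 dB
∠G = (5.71° + 4.57°) − (63.43° + 11.31°) = -64.46°

At ω = 79 rad/s:
zero (1 + j79·0.05) = 1 + j3.95 → |·| ≈ 4.0746, ∠ ≈ 75.79°
zero (1 + j79·0.04) = 1 + j3.16 → |·| ≈ 3.3145, ∠ ≈ 72.44°
pole (1 + j79·1) = 1 + j79 → |·| ≈ 79.006, ∠ ≈ 89.27°
pole (1 + j79·0.1) = 1 + j7.9 → |·| ≈ 7.963, ∠ ≈ 82.79°
|G| = 1e+04 · 4.0746 · 3.3145 / (79.006 · 7.963) ≈ 214.67
Gain = 20 log₁₀(214.67) ≈ 46.64 dB
∠G = (75.79° + 72.44°) − (89.27° + 82.79°) = -23.83°

ω = 2: 72.9 dB, -64.5°; ω = 79: 46.6 dB, -23.8°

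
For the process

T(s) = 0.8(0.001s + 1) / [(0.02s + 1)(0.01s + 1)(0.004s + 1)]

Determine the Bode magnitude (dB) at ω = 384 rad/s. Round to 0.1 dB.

At ω = 384 rad/s:
zero (1 + j384·0.001) = 1 + j0.384 → |·| ≈ 1.0712, ∠ ≈ 21.01°
pole (1 + j384·0.02) = 1 + j7.68 → |·| ≈ 7.7448, ∠ ≈ 82.58°
pole (1 + j384·0.01) = 1 + j3.84 → |·| ≈ 3.9681, ∠ ≈ 75.40°
pole (1 + j384·0.004) = 1 + j1.536 → |·| ≈ 1.8328, ∠ ≈ 56.93°
|T| = 0.8 · 1.0712 / (7.7448 · 3.9681 · 1.8328) ≈ 0.015214
Gain = 20 log₁₀(0.015214) ≈ -36.36 dB

-36.4 dB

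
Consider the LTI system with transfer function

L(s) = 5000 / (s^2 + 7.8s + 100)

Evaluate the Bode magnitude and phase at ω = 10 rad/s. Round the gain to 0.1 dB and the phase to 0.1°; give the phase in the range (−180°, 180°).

36.1 dB, -90.0°

At s = jω = j10:
quadratic: (j10)² + 7.8·j10 + 100 = 0 + j78 → |·| ≈ 78, ∠ ≈ 90.00°
|L| = 5000 / 78 ≈ 64.103
Gain = 20 log₁₀(64.103) ≈ 36.14 dB
∠L = 0.00° − 90.00° = -90.00°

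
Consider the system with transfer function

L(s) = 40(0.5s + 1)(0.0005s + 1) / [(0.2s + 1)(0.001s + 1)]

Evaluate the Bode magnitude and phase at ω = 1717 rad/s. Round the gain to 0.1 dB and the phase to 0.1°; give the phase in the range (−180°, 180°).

36.4 dB, -19.0°

At ω = 1717 rad/s:
zero (1 + j1717·0.5) = 1 + j858.5 → |·| ≈ 858.5, ∠ ≈ 89.93°
zero (1 + j1717·0.0005) = 1 + j0.8585 → |·| ≈ 1.318, ∠ ≈ 40.65°
pole (1 + j1717·0.2) = 1 + j343.4 → |·| ≈ 343.4, ∠ ≈ 89.83°
pole (1 + j1717·0.001) = 1 + j1.717 → |·| ≈ 1.987, ∠ ≈ 59.78°
|L| = 40 · 858.5 · 1.318 / (343.4 · 1.987) ≈ 66.331
Gain = 20 log₁₀(66.331) ≈ 36.43 dB
∠L = (89.93° + 40.65°) − (89.83° + 59.78°) = -19.03°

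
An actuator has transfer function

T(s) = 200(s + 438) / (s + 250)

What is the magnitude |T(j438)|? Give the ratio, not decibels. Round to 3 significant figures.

246

At s = jω = j438:
zero (s+438): 438 + j438 → |·| = √(438²+438²) = √383688 ≈ 619.43, ∠ = arctan(438/438) ≈ 45.00°
pole (s+250): 250 + j438 → |·| = √(250²+438²) = √254344 ≈ 504.33, ∠ = arctan(438/250) ≈ 60.28°
|T| = 200 · 619.43 / 504.33 ≈ 245.64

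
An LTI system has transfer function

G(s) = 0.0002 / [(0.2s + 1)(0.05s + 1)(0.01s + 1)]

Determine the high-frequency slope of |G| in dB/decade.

Each pole contributes −20 dB/decade at high frequency; each zero contributes +20 dB/decade.
Net: 0 zero(s) − 3 pole(s) → -60 dB/decade.

-60 dB/decade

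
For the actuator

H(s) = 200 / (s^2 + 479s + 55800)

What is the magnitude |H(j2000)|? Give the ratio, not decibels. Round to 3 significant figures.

4.93e-05

Substitute s = j2000:
Numerator: 200 = 200 + j0
Denominator: (j2000)^2 + 479(j2000) + 55800 = -3944200 + j958000
|N| = √(200² + 0²) ≈ 200, ∠N ≈ 0.00°
|D| = √(3944200² + 958000²) ≈ 4.0589e+06, ∠D ≈ 166.35°
|H| = 200 / 4.0589e+06 ≈ 4.9274e-05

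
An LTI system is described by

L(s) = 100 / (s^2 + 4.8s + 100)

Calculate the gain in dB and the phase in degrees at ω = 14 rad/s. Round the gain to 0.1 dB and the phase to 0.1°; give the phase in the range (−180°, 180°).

-1.4 dB, -145.0°

At s = jω = j14:
quadratic: (j14)² + 4.8·j14 + 100 = -96 + j67.2 → |·| ≈ 117.18, ∠ ≈ 145.01°
|L| = 100 / 117.18 ≈ 0.85339
Gain = 20 log₁₀(0.85339) ≈ -1.38 dB
∠L = 0.00° − 145.01° = -145.01°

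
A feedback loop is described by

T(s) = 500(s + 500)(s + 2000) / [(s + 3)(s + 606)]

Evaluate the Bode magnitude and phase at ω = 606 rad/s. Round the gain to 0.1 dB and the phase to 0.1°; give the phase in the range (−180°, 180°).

At s = jω = j606:
zero (s+500): 500 + j606 → |·| = √(500²+606²) = √617236 ≈ 785.64, ∠ = arctan(606/500) ≈ 50.47°
zero (s+2000): 2000 + j606 → |·| = √(2000²+606²) = √4367236 ≈ 2089.8, ∠ = arctan(606/2000) ≈ 16.86°
pole (s+3): 3 + j606 → |·| = √(3²+606²) = √367245 ≈ 606.01, ∠ = arctan(606/3) ≈ 89.72°
pole (s+606): 606 + j606 → |·| = √(606²+606²) = √734472 ≈ 857.01, ∠ = arctan(606/606) ≈ 45.00°
|T| = 500 · 1.6418e+06 / 5.1936e+05 ≈ 1580.6
Gain = 20 log₁₀(1580.6) ≈ 63.98 dB
∠T = 67.33° − 134.72° = -67.39°

64.0 dB, -67.4°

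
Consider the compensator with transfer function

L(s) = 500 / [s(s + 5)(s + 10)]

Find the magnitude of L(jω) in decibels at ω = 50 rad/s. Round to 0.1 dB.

At s = jω = j50:
pole (s+5): 5 + j50 → |·| = √(5²+50²) = √2525 ≈ 50.249, ∠ = arctan(50/5) ≈ 84.29°
pole (s+10): 10 + j50 → |·| = √(10²+50²) = √2600 ≈ 50.99, ∠ = arctan(50/10) ≈ 78.69°
pole at origin: |s| = 50, ∠ = 90.00° (in denominator)
|L| = 500 / 1.2811e+05 ≈ 0.0039029
Gain = 20 log₁₀(0.0039029) ≈ -48.17 dB

-48.2 dB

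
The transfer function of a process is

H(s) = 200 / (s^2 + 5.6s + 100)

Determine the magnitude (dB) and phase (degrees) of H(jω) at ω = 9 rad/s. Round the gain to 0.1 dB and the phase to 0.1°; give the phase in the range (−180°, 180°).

11.4 dB, -69.3°

At s = jω = j9:
quadratic: (j9)² + 5.6·j9 + 100 = 19 + j50.4 → |·| ≈ 53.862, ∠ ≈ 69.34°
|H| = 200 / 53.862 ≈ 3.7132
Gain = 20 log₁₀(3.7132) ≈ 11.39 dB
∠H = 0.00° − 69.34° = -69.34°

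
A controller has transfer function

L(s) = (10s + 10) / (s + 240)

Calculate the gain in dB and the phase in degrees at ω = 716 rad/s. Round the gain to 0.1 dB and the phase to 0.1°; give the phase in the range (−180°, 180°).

19.5 dB, 18.5°

Substitute s = j716:
Numerator: 10(j716) + 10 = 10 + j7160
Denominator: (j716) + 240 = 240 + j716
|N| = √(10² + 7160²) ≈ 7160, ∠N ≈ 89.92°
|D| = √(240² + 716²) ≈ 755.15, ∠D ≈ 71.47°
|L| = 7160 / 755.15 ≈ 9.4816
Gain = 20 log₁₀(9.4816) ≈ 19.54 dB
∠L = 89.92° − 71.47° = 18.45°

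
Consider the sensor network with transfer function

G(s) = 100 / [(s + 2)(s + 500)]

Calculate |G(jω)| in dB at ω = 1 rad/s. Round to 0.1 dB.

-21.0 dB

At s = jω = j1:
pole (s+2): 2 + j1 → |·| = √(2²+1²) = √5 ≈ 2.2361, ∠ = arctan(1/2) ≈ 26.57°
pole (s+500): 500 + j1 → |·| = √(500²+1²) = √250001 ≈ 500, ∠ = arctan(1/500) ≈ 0.11°
|G| = 100 / 1118 ≈ 0.089445
Gain = 20 log₁₀(0.089445) ≈ -20.97 dB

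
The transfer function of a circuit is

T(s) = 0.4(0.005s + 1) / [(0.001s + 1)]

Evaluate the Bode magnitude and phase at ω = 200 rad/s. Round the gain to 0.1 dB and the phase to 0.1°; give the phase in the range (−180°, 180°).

At ω = 200 rad/s:
zero (1 + j200·0.005) = 1 + j1 → |·| ≈ 1.4142, ∠ ≈ 45.00°
pole (1 + j200·0.001) = 1 + j0.2 → |·| ≈ 1.0198, ∠ ≈ 11.31°
|T| = 0.4 · 1.4142 / (1.0198) ≈ 0.5547
Gain = 20 log₁₀(0.5547) ≈ -5.12 dB
∠T = (45.00°) − (11.31°) = 33.69°

-5.1 dB, 33.7°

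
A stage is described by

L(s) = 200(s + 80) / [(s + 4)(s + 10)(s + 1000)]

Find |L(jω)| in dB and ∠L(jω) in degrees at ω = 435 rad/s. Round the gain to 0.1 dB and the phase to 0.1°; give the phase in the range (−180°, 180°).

At s = jω = j435:
zero (s+80): 80 + j435 → |·| = √(80²+435²) = √195625 ≈ 442.3, ∠ = arctan(435/80) ≈ 79.58°
pole (s+4): 4 + j435 → |·| = √(4²+435²) = √189241 ≈ 435.02, ∠ = arctan(435/4) ≈ 89.47°
pole (s+10): 10 + j435 → |·| = √(10²+435²) = √189325 ≈ 435.11, ∠ = arctan(435/10) ≈ 88.68°
pole (s+1000): 1000 + j435 → |·| = √(1000²+435²) = √1189225 ≈ 1090.5, ∠ = arctan(435/1000) ≈ 23.51°
|L| = 200 · 442.3 / 2.0641e+08 ≈ 0.00042856
Gain = 20 log₁₀(0.00042856) ≈ -67.36 dB
∠L = 79.58° − 201.66° = -122.08°

-67.4 dB, -122.1°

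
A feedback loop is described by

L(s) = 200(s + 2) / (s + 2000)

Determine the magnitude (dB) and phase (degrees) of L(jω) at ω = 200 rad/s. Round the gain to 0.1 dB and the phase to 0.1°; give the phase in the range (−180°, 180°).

At s = jω = j200:
zero (s+2): 2 + j200 → |·| = √(2²+200²) = √40004 ≈ 200.01, ∠ = arctan(200/2) ≈ 89.43°
pole (s+2000): 2000 + j200 → |·| = √(2000²+200²) = √4040000 ≈ 2010, ∠ = arctan(200/2000) ≈ 5.71°
|L| = 200 · 200.01 / 2010 ≈ 19.901
Gain = 20 log₁₀(19.901) ≈ 25.98 dB
∠L = 89.43° − 5.71° = 83.72°

26.0 dB, 83.7°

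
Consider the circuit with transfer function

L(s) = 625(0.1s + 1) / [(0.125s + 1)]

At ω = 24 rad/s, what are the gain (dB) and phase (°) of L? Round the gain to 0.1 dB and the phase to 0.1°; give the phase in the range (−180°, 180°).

At ω = 24 rad/s:
zero (1 + j24·0.1) = 1 + j2.4 → |·| ≈ 2.6, ∠ ≈ 67.38°
pole (1 + j24·0.125) = 1 + j3 → |·| ≈ 3.1623, ∠ ≈ 71.57°
|L| = 625 · 2.6 / (3.1623) ≈ 513.87
Gain = 20 log₁₀(513.87) ≈ 54.22 dB
∠L = (67.38°) − (71.57°) = -4.19°

54.2 dB, -4.2°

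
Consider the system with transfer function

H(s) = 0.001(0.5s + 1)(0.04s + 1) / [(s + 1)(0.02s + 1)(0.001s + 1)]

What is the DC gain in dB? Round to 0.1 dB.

H(0) = 0.001 · 1 / 1 = 0.001
20 log₁₀(0.001) ≈ -60.00 dB

-60.0 dB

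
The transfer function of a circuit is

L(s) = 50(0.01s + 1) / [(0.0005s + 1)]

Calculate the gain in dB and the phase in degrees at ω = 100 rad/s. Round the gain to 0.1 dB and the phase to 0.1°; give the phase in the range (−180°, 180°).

37.0 dB, 42.1°

At ω = 100 rad/s:
zero (1 + j100·0.01) = 1 + j1 → |·| ≈ 1.4142, ∠ ≈ 45.00°
pole (1 + j100·0.0005) = 1 + j0.05 → |·| ≈ 1.0012, ∠ ≈ 2.86°
|L| = 50 · 1.4142 / (1.0012) ≈ 70.625
Gain = 20 log₁₀(70.625) ≈ 36.98 dB
∠L = (45.00°) − (2.86°) = 42.14°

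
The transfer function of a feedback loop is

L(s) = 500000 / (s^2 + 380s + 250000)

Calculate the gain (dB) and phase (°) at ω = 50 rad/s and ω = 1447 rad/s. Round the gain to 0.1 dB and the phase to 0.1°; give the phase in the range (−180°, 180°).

At s = jω = j50:
quadratic: (j50)² + 380·j50 + 250000 = 247500 + j19000 → |·| ≈ 2.4823e+05, ∠ ≈ 4.39°
|L| = 500000 / 2.4823e+05 ≈ 2.0143
Gain = 20 log₁₀(2.0143) ≈ 6.08 dB
∠L = 0.00° − 4.39° = -4.39°

At s = jω = j1447:
quadratic: (j1447)² + 380·j1447 + 250000 = -1843809 + j549860 → |·| ≈ 1.9241e+06, ∠ ≈ 163.39°
|L| = 500000 / 1.9241e+06 ≈ 0.25986
Gain = 20 log₁₀(0.25986) ≈ -11.71 dB
∠L = 0.00° − 163.39° = -163.39°

ω = 50: 6.1 dB, -4.4°; ω = 1447: -11.7 dB, -163.4°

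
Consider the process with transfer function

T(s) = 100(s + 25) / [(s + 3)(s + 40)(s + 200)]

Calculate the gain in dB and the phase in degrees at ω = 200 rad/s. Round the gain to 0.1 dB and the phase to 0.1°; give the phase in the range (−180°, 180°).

At s = jω = j200:
zero (s+25): 25 + j200 → |·| = √(25²+200²) = √40625 ≈ 201.56, ∠ = arctan(200/25) ≈ 82.87°
pole (s+3): 3 + j200 → |·| = √(3²+200²) = √40009 ≈ 200.02, ∠ = arctan(200/3) ≈ 89.14°
pole (s+40): 40 + j200 → |·| = √(40²+200²) = √41600 ≈ 203.96, ∠ = arctan(200/40) ≈ 78.69°
pole (s+200): 200 + j200 → |·| = √(200²+200²) = √80000 ≈ 282.84, ∠ = arctan(200/200) ≈ 45.00°
|T| = 100 · 201.56 / 1.1539e+07 ≈ 0.0017468
Gain = 20 log₁₀(0.0017468) ≈ -55.16 dB
∠T = 82.87° − 212.83° = -129.96°

-55.2 dB, -130.0°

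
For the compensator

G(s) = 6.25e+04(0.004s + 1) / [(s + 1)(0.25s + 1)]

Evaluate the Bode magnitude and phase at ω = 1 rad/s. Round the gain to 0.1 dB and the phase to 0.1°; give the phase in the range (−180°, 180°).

92.6 dB, -58.8°

At ω = 1 rad/s:
zero (1 + j1·0.004) = 1 + j0.004 → |·| ≈ 1, ∠ ≈ 0.23°
pole (1 + j1·1) = 1 + j1 → |·| ≈ 1.4142, ∠ ≈ 45.00°
pole (1 + j1·0.25) = 1 + j0.25 → |·| ≈ 1.0308, ∠ ≈ 14.04°
|G| = 6.25e+04 · 1 / (1.4142 · 1.0308) ≈ 42874
Gain = 20 log₁₀(42874) ≈ 92.64 dB
∠G = (0.23°) − (45.00° + 14.04°) = -58.81°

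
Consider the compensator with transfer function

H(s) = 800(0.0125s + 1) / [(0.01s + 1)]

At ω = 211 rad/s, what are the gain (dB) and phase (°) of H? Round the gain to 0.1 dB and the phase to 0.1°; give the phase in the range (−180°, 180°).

59.7 dB, 4.6°

At ω = 211 rad/s:
zero (1 + j211·0.0125) = 1 + j2.6375 → |·| ≈ 2.8207, ∠ ≈ 69.24°
pole (1 + j211·0.01) = 1 + j2.11 → |·| ≈ 2.335, ∠ ≈ 64.64°
|H| = 800 · 2.8207 / (2.335) ≈ 966.41
Gain = 20 log₁₀(966.41) ≈ 59.70 dB
∠H = (69.24°) − (64.64°) = 4.60°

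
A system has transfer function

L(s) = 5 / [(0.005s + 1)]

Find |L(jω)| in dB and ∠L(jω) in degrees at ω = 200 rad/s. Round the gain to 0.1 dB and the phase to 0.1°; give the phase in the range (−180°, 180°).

11.0 dB, -45.0°

At ω = 200 rad/s:
pole (1 + j200·0.005) = 1 + j1 → |·| ≈ 1.4142, ∠ ≈ 45.00°
|L| = 5 · 1 / (1.4142) ≈ 3.5356
Gain = 20 log₁₀(3.5356) ≈ 10.97 dB
∠L = (0°) − (45.00°) = -45.00°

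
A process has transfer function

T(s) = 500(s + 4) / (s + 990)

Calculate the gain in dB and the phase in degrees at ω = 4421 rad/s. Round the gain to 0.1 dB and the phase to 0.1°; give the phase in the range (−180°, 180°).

53.8 dB, 12.6°

At s = jω = j4421:
zero (s+4): 4 + j4421 → |·| = √(4²+4421²) = √19545257 ≈ 4421, ∠ = arctan(4421/4) ≈ 89.95°
pole (s+990): 990 + j4421 → |·| = √(990²+4421²) = √20525341 ≈ 4530.5, ∠ = arctan(4421/990) ≈ 77.38°
|T| = 500 · 4421 / 4530.5 ≈ 487.92
Gain = 20 log₁₀(487.92) ≈ 53.77 dB
∠T = 89.95° − 77.38° = 12.57°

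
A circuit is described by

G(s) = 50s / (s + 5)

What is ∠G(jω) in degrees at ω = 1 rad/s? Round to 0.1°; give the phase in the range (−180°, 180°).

78.7°

At s = jω = j1:
zero at origin: s = j1 → |·| = 1, ∠ = 90.00°
pole (s+5): 5 + j1 → |·| = √(5²+1²) = √26 ≈ 5.099, ∠ = arctan(1/5) ≈ 11.31°
∠G = 90.00° − 11.31° = 78.69°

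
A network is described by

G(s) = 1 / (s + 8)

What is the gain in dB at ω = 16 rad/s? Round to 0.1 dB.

Substitute s = j16:
Numerator: 1 = 1 + j0
Denominator: (j16) + 8 = 8 + j16
|N| = √(1² + 0²) ≈ 1, ∠N ≈ 0.00°
|D| = √(8² + 16²) ≈ 17.889, ∠D ≈ 63.43°
|G| = 1 / 17.889 ≈ 0.0559
Gain = 20 log₁₀(0.0559) ≈ -25.05 dB

-25.1 dB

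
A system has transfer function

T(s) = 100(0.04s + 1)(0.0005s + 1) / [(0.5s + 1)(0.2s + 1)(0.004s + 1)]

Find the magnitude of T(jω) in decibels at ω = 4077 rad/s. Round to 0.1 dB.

-57.3 dB

At ω = 4077 rad/s:
zero (1 + j4077·0.04) = 1 + j163.08 → |·| ≈ 163.08, ∠ ≈ 89.65°
zero (1 + j4077·0.0005) = 1 + j2.0385 → |·| ≈ 2.2706, ∠ ≈ 63.87°
pole (1 + j4077·0.5) = 1 + j2038.5 → |·| ≈ 2038.5, ∠ ≈ 89.97°
pole (1 + j4077·0.2) = 1 + j815.4 → |·| ≈ 815.4, ∠ ≈ 89.93°
pole (1 + j4077·0.004) = 1 + j16.308 → |·| ≈ 16.339, ∠ ≈ 86.49°
|T| = 100 · 163.08 · 2.2706 / (2038.5 · 815.4 · 16.339) ≈ 0.0013634
Gain = 20 log₁₀(0.0013634) ≈ -57.31 dB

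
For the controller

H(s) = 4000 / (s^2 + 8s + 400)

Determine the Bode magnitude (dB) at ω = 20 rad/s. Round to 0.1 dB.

28.0 dB

At s = jω = j20:
quadratic: (j20)² + 8·j20 + 400 = 0 + j160 → |·| ≈ 160, ∠ ≈ 90.00°
|H| = 4000 / 160 ≈ 25
Gain = 20 log₁₀(25) ≈ 27.96 dB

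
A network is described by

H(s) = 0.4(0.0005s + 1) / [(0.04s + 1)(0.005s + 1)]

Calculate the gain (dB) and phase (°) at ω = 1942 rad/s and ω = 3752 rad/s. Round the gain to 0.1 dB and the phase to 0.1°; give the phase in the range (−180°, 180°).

At ω = 1942 rad/s:
zero (1 + j1942·0.0005) = 1 + j0.971 → |·| ≈ 1.3939, ∠ ≈ 44.16°
pole (1 + j1942·0.04) = 1 + j77.68 → |·| ≈ 77.686, ∠ ≈ 89.26°
pole (1 + j1942·0.005) = 1 + j9.71 → |·| ≈ 9.7614, ∠ ≈ 84.12°
|H| = 0.4 · 1.3939 / (77.686 · 9.7614) ≈ 0.00073525
Gain = 20 log₁₀(0.00073525) ≈ -62.67 dB
∠H = (44.16°) − (89.26° + 84.12°) = -129.22°

At ω = 3752 rad/s:
zero (1 + j3752·0.0005) = 1 + j1.876 → |·| ≈ 2.1259, ∠ ≈ 61.94°
pole (1 + j3752·0.04) = 1 + j150.08 → |·| ≈ 150.08, ∠ ≈ 89.62°
pole (1 + j3752·0.005) = 1 + j18.76 → |·| ≈ 18.787, ∠ ≈ 86.95°
|H| = 0.4 · 2.1259 / (150.08 · 18.787) ≈ 0.00030159
Gain = 20 log₁₀(0.00030159) ≈ -70.41 dB
∠H = (61.94°) − (89.62° + 86.95°) = -114.63°

ω = 1942: -62.7 dB, -129.2°; ω = 3752: -70.4 dB, -114.6°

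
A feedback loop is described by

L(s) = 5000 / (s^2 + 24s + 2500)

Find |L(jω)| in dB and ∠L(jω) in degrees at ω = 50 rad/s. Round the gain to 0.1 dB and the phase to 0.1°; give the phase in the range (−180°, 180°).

At s = jω = j50:
quadratic: (j50)² + 24·j50 + 2500 = 0 + j1200 → |·| ≈ 1200, ∠ ≈ 90.00°
|L| = 5000 / 1200 ≈ 4.1667
Gain = 20 log₁₀(4.1667) ≈ 12.40 dB
∠L = 0.00° − 90.00° = -90.00°

12.4 dB, -90.0°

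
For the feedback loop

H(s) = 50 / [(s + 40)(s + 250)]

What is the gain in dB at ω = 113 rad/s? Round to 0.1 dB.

At s = jω = j113:
pole (s+40): 40 + j113 → |·| = √(40²+113²) = √14369 ≈ 119.87, ∠ = arctan(113/40) ≈ 70.51°
pole (s+250): 250 + j113 → |·| = √(250²+113²) = √75269 ≈ 274.35, ∠ = arctan(113/250) ≈ 24.32°
|H| = 50 / 32886 ≈ 0.0015204
Gain = 20 log₁₀(0.0015204) ≈ -56.36 dB

-56.4 dB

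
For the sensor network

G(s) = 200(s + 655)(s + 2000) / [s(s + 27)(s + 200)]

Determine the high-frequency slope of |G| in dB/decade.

-20 dB/decade

Each pole contributes −20 dB/decade at high frequency; each zero contributes +20 dB/decade.
Net: 2 zero(s) − 3 pole(s) → -20 dB/decade.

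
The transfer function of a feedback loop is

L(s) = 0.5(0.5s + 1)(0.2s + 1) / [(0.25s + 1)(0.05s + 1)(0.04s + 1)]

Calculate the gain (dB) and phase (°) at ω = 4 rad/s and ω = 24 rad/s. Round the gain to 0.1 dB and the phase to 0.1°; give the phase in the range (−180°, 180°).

ω = 4: -0.2 dB, 36.7°; ω = 24: 7.0 dB, -11.1°

At ω = 4 rad/s:
zero (1 + j4·0.5) = 1 + j2 → |·| ≈ 2.2361, ∠ ≈ 63.43°
zero (1 + j4·0.2) = 1 + j0.8 → |·| ≈ 1.2806, ∠ ≈ 38.66°
pole (1 + j4·0.25) = 1 + j1 → |·| ≈ 1.4142, ∠ ≈ 45.00°
pole (1 + j4·0.05) = 1 + j0.2 → |·| ≈ 1.0198, ∠ ≈ 11.31°
pole (1 + j4·0.04) = 1 + j0.16 → |·| ≈ 1.0127, ∠ ≈ 9.09°
|L| = 0.5 · 2.2361 · 1.2806 / (1.4142 · 1.0198 · 1.0127) ≈ 0.98032
Gain = 20 log₁₀(0.98032) ≈ -0.17 dB
∠L = (63.43° + 38.66°) − (45.00° + 11.31° + 9.09°) = 36.69°

At ω = 24 rad/s:
zero (1 + j24·0.5) = 1 + j12 → |·| ≈ 12.042, ∠ ≈ 85.24°
zero (1 + j24·0.2) = 1 + j4.8 → |·| ≈ 4.9031, ∠ ≈ 78.23°
pole (1 + j24·0.25) = 1 + j6 → |·| ≈ 6.0828, ∠ ≈ 80.54°
pole (1 + j24·0.05) = 1 + j1.2 → |·| ≈ 1.562, ∠ ≈ 50.19°
pole (1 + j24·0.04) = 1 + j0.96 → |·| ≈ 1.3862, ∠ ≈ 43.83°
|L| = 0.5 · 12.042 · 4.9031 / (6.0828 · 1.562 · 1.3862) ≈ 2.2414
Gain = 20 log₁₀(2.2414) ≈ 7.01 dB
∠L = (85.24° + 78.23°) − (80.54° + 50.19° + 43.83°) = -11.09°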